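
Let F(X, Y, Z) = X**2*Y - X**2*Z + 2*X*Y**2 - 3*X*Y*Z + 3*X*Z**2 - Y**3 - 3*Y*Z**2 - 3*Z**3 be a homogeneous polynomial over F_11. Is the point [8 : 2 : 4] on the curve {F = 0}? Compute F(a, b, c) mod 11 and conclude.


F(8,2,4) ≡ 8 (mod 11); P is NOT on the curve.

Evaluate F(8, 2, 4) term-by-term (mod 11).
  X**2*Y ↦ 1·64·2·1 = 128
  -X**2*Z ↦ -1·64·1·4 = -256
  2*X*Y**2 ↦ 2·8·4·1 = 64
  -3*X*Y*Z ↦ -3·8·2·4 = -192
  3*X*Z**2 ↦ 3·8·1·16 = 384
  -Y**3 ↦ -1·1·8·1 = -8
  -3*Y*Z**2 ↦ -3·1·2·16 = -96
  -3*Z**3 ↦ -3·1·1·64 = -192
Sum: F(8, 2, 4) = (128) + (-256) + (64) + (-192) + (384) + (-8) + (-96) + (-192) = -168.
Reducing mod 11: -168 ≡ 8 (mod 11).
Since F(a, b, c) ≡ 8 ≠ 0 (mod 11), P does NOT lie on the curve.


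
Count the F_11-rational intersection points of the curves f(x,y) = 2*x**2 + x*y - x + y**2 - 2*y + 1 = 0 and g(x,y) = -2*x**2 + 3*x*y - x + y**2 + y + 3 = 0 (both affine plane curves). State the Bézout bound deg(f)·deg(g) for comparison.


Common zeros: {(1, 7), (2, 2)}; count = 2; Bézout bound = 4.

deg(f) = 2, deg(g) = 2, so Bézout bound = 4.
Scan x ∈ F_11. For each x, list the y ∈ F_11 with f(x, y) ≡ 0 and those with g(x, y) ≡ 0 (mod 11); the common zeros in that column are the intersection.
  x = 0: f ≡ 0 at y ∈ {1}; g ≡ 0 at y ∈ {5}; common: ∅.
  x = 1: f ≡ 0 at y ∈ {5, 7}; g ≡ 0 at y ∈ {0, 7}; common: {7}.
  x = 2: f ≡ 0 at y ∈ {2, 9}; g ≡ 0 at y ∈ {2}; common: {2}.
  x = 3: f ≡ 0 at y ∈ {2, 8}; g ≡ 0 at y ∈ ∅; common: ∅.
  x = 4: f ≡ 0 at y ∈ {3, 6}; g ≡ 0 at y ∈ {0, 9}; common: ∅.
  x = 5: f ≡ 0 at y ∈ {9, 10}; g ≡ 0 at y ∈ ∅; common: ∅.
  x = 6: f ≡ 0 at y ∈ {3, 4}; g ≡ 0 at y ∈ {1, 2}; common: ∅.
  x = 7: f ≡ 0 at y ∈ {7, 10}; g ≡ 0 at y ∈ {5, 6}; common: ∅.
  x = 8: f ≡ 0 at y ∈ {0, 5}; g ≡ 0 at y ∈ ∅; common: ∅.
  x = 9: f ≡ 0 at y ∈ {0, 4}; g ≡ 0 at y ∈ {7, 9}; common: ∅.
  x = 10: f ≡ 0 at y ∈ {6, 8}; g ≡ 0 at y ∈ ∅; common: ∅.
Collecting: common zeros = {(1, 7), (2, 2)}, so the count is 2.
Comparison with the Bézout bound: 2 ≤ 4 = deg(f)·deg(g), as expected for curves with no common component (the affine F_11-count falls short of the bound because intersections may lie at infinity, over extension fields, or carry multiplicity).


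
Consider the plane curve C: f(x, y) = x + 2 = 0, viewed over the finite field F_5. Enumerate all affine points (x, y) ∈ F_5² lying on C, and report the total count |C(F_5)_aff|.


Affine F_5-points: {(3, 0), (3, 1), (3, 2), (3, 3), (3, 4)}; count = 5.

For each of the 25 pairs (x, y) ∈ F_5², evaluate f(x, y) mod 5. Record the zeros.
  x = 0: [0↦2, 1↦2, 2↦2, 3↦2, 4↦2]  zeros at y ∈ ∅
  x = 1: [0↦3, 1↦3, 2↦3, 3↦3, 4↦3]  zeros at y ∈ ∅
  x = 2: [0↦4, 1↦4, 2↦4, 3↦4, 4↦4]  zeros at y ∈ ∅
  x = 3: [0↦0, 1↦0, 2↦0, 3↦0, 4↦0]  zeros at y ∈ {0, 1, 2, 3, 4}
  x = 4: [0↦1, 1↦1, 2↦1, 3↦1, 4↦1]  zeros at y ∈ ∅
Collecting zeros: affine points = {(3, 0), (3, 1), (3, 2), (3, 3), (3, 4)}.
Total count |C(F_5)_aff| = 5.


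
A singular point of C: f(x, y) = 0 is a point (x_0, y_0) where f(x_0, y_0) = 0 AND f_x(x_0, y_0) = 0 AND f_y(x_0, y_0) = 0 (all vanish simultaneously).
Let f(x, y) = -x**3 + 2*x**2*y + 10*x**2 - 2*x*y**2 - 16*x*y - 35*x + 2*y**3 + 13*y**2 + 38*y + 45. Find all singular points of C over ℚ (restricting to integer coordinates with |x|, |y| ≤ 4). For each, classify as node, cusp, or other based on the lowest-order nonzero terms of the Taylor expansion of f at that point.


Singular points: {(3, -1)}; classification: node.

Compute partial derivatives:
  f_x = -3*x**2 + 4*x*y + 20*x - 2*y**2 - 16*y - 35.
  f_y = 2*x**2 - 4*x*y - 16*x + 6*y**2 + 26*y + 38.
Scan x_0 ∈ {−4, ..., 4}. For each x_0, f_y(x_0, y) is a polynomial in y; find its integer roots y ∈ {−4, ..., 4}, then test f_x and f at those candidates.
  x = -4: f_y(-4, y) = 6*y**2 + 42*y + 134; no integer root y with |y| ≤ 4.
  x = -3: f_y(-3, y) = 6*y**2 + 38*y + 104; no integer root y with |y| ≤ 4.
  x = -2: f_y(-2, y) = 6*y**2 + 34*y + 78; no integer root y with |y| ≤ 4.
  x = -1: f_y(-1, y) = 6*y**2 + 30*y + 56; no integer root y with |y| ≤ 4.
  x = 0: f_y(0, y) = 6*y**2 + 26*y + 38; no integer root y with |y| ≤ 4.
  x = 1: f_y(1, y) = 6*y**2 + 22*y + 24; no integer root y with |y| ≤ 4.
  x = 2: f_y(2, y) = 6*y**2 + 18*y + 14; no integer root y with |y| ≤ 4.
  x = 3: f_y(3, y) = 6*y**2 + 14*y + 8; vanishes at y ∈ {-1}. (3, -1): f_x = 0, f = 0 — SINGULAR.
  x = 4: f_y(4, y) = 6*y**2 + 10*y + 6; no integer root y with |y| ≤ 4.
Only singular point on the grid: (3, -1).
Classify: substitute x = 3 + u, y = -1 + v and expand: f = -u**3 + 2*u**2*v - u**2 - 2*u*v**2 + 2*v**3 + v**2.
No constant or linear terms (consistent with a singular point). Quadratic part: -u**2 + v**2. Cubic part: -u**3 + 2*u**2*v - 2*u*v**2 + 2*v**3.
The quadratic part v**2 - u**2 = (v − u)(v + u) splits into two distinct linear factors, so there are two distinct tangent lines y − -1 = ±(x − 3) — this is a node (ordinary double point).
Classification: node.


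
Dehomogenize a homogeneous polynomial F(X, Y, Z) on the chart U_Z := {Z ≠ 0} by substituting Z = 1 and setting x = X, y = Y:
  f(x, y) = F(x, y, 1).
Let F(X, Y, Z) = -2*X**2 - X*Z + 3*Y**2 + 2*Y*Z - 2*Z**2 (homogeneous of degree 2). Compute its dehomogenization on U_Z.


f(x, y) = -2*x**2 - x + 3*y**2 + 2*y - 2

On U_Z we set Z = 1. Each monomial c·X^i·Y^j·Z^k in F becomes c·x^i·y^j·1^k = c·x^i·y^j.
Substituting Z = 1: F(X, Y, 1) = -2*x**2 - x + 3*y**2 + 2*y - 2.
Note: deg(f) ≤ deg(F) = 2; strict inequality happens when F is divisible by Z (lost terms).


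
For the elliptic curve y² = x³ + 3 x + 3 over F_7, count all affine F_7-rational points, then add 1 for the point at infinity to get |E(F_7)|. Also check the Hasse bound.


Affine points = {(1, 0), (3, 2), (3, 5), (4, 3), (4, 4)}; affine count = 5; |E(F_7)| = 6.

Discriminant check: Δ ∝ 4a³ + 27b² = 4·3³ + 27·3² = 4·27 + 27·9 ≡ 1 (mod 7). Nonzero ⇒ E is nonsingular.
For each x ∈ F_7, compute rhs = x³ + 3·x + 3 mod 7, then count y ∈ F_7 with y² ≡ rhs.
  x = 0: rhs = 3, matching y values: none (0 points).
  x = 1: rhs = 0, matching y values: 0 (1 points).
  x = 2: rhs = 3, matching y values: none (0 points).
  x = 3: rhs = 4, matching y values: 2, 5 (2 points).
  x = 4: rhs = 2, matching y values: 3, 4 (2 points).
  x = 5: rhs = 3, matching y values: none (0 points).
  x = 6: rhs = 6, matching y values: none (0 points).
Total affine count: 5.
Full point count |E(F_7)| = 5 + 1 = 6.
Hasse bound: |6 − (7+1)| = |-2| = 2 ≤ 2√7 ≈ 5.2915 ✓.


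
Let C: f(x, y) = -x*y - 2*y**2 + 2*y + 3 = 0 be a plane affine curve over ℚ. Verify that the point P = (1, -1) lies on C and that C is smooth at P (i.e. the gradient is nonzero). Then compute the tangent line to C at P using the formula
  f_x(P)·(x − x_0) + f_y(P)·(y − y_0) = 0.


Tangent line at P: x + 5*y + 4 = 0.

Step 1: f(1, -1) = 0, so P lies on C.
Step 2: partial derivatives
  f_x(x, y) = -y, f_y(x, y) = -x - 4*y + 2.
  f_x(P) = 1, f_y(P) = 5 (gradient nonzero, so P is smooth).
Step 3: tangent line at P: 1·(x − 1) + 5·(y − -1) = 0.
Expanding: x + 5*y + 4 = 0.


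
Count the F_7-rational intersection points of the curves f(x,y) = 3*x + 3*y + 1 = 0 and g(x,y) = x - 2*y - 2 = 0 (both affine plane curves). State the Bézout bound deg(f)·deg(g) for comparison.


Common zeros: {(2, 0)}; count = 1; Bézout bound = 1.

deg(f) = 1, deg(g) = 1, so Bézout bound = 1.
Scan x ∈ F_7. For each x, list the y ∈ F_7 with f(x, y) ≡ 0 and those with g(x, y) ≡ 0 (mod 7); the common zeros in that column are the intersection.
  x = 0: f ≡ 0 at y ∈ {2}; g ≡ 0 at y ∈ {6}; common: ∅.
  x = 1: f ≡ 0 at y ∈ {1}; g ≡ 0 at y ∈ {3}; common: ∅.
  x = 2: f ≡ 0 at y ∈ {0}; g ≡ 0 at y ∈ {0}; common: {0}.
  x = 3: f ≡ 0 at y ∈ {6}; g ≡ 0 at y ∈ {4}; common: ∅.
  x = 4: f ≡ 0 at y ∈ {5}; g ≡ 0 at y ∈ {1}; common: ∅.
  x = 5: f ≡ 0 at y ∈ {4}; g ≡ 0 at y ∈ {5}; common: ∅.
  x = 6: f ≡ 0 at y ∈ {3}; g ≡ 0 at y ∈ {2}; common: ∅.
Collecting: common zeros = {(2, 0)}, so the count is 1.
Comparison with the Bézout bound: 1 ≤ 1 = deg(f)·deg(g), as expected for curves with no common component (the bound is attained).


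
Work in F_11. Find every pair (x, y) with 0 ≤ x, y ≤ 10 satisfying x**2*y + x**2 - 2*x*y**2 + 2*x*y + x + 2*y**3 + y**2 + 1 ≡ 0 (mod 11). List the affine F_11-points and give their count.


Affine F_11-points: {(0, 8), (0, 9), (0, 10), (3, 4), (5, 5), (5, 8), (6, 4), (7, 5)}; count = 8.

For each of the 121 pairs (x, y) ∈ F_11², evaluate f(x, y) mod 11. Record the zeros.
  x = 0: [0↦1, 1↦4, 2↦10, 3↦9, 4↦2, 5↦1, 6↦7, 7↦10, 8↦0, 9↦0, 10↦0]  zeros at y ∈ {8, 9, 10}
  x = 1: [0↦3, 1↦7, 2↦10, 3↦2, 4↦6, 5↦1, 6↦10, 7↦1, 8↦8, 9↦10, 10↦8]  zeros at y ∈ ∅
  x = 2: [0↦7, 1↦3, 2↦5, 3↦3, 4↦9, 5↦2, 6↦5, 7↦8, 8↦1, 9↦7, 10↦5]  zeros at y ∈ ∅
  x = 3: [0↦2, 1↦3, 2↦6, 3↦1, 4↦0, 5↦4, 6↦3, 7↦9, 8↦1, 9↦2, 10↦2]  zeros at y ∈ {4}
  x = 4: [0↦10, 1↦7, 2↦2, 3↦7, 4↦1, 5↦7, 6↦4, 7↦4, 8↦8, 9↦6, 10↦10]  zeros at y ∈ ∅
  x = 5: [0↦9, 1↦4, 2↦4, 3↦10, 4↦1, 5↦0, 6↦8, 7↦4, 8↦0, 9↦8, 10↦7]  zeros at y ∈ {5, 8}
  x = 6: [0↦10, 1↦5, 2↦1, 3↦10, 4↦0, 5↦5, 6↦4, 7↦9, 8↦10, 9↦8, 10↦4]  zeros at y ∈ {4}
  x = 7: [0↦2, 1↦10, 2↦4, 3↦7, 4↦9, 5↦0, 6↦3, 7↦8, 8↦5, 9↦6, 10↦1]  zeros at y ∈ {5}
  x = 8: [0↦7, 1↦8, 2↦2, 3↦1, 4↦6, 5↦7, 6↦5, 7↦1, 8↦7, 9↦2, 10↦9]  zeros at y ∈ ∅
  x = 9: [0↦3, 1↦10, 2↦6, 3↦3, 4↦2, 5↦4, 6↦10, 7↦10, 8↦5, 9↦7, 10↦6]  zeros at y ∈ ∅
  x = 10: [0↦1, 1↦5, 2↦5, 3↦2, 4↦8, 5↦2, 6↦7, 7↦2, 8↦10, 9↦10, 10↦3]  zeros at y ∈ ∅
Collecting zeros: affine points = {(0, 8), (0, 9), (0, 10), (3, 4), (5, 5), (5, 8), (6, 4), (7, 5)}.
Total count |C(F_11)_aff| = 8.


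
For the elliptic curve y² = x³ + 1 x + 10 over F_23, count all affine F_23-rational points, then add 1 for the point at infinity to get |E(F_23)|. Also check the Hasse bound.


Affine points = {(1, 9), (1, 14), (4, 3), (4, 20), (5, 5), (5, 18), (6, 5), (6, 18), (8, 1), (8, 22), (9, 9), (9, 14), (10, 10), (10, 13), (11, 8), (11, 15), (12, 5), (12, 18), (13, 9), (13, 14), (14, 10), (14, 13), (17, 8), (17, 15), (18, 8), (18, 15), (20, 7), (20, 16), (21, 0), (22, 10), (22, 13)}; affine count = 31; |E(F_23)| = 32.

Discriminant check: Δ ∝ 4a³ + 27b² = 4·1³ + 27·10² = 4·1 + 27·100 ≡ 13 (mod 23). Nonzero ⇒ E is nonsingular.
For each x ∈ F_23, compute rhs = x³ + 1·x + 10 mod 23, then count y ∈ F_23 with y² ≡ rhs.
  x = 0: rhs = 10, matching y values: none (0 points).
  x = 1: rhs = 12, matching y values: 9, 14 (2 points).
  x = 2: rhs = 20, matching y values: none (0 points).
  x = 3: rhs = 17, matching y values: none (0 points).
  x = 4: rhs = 9, matching y values: 3, 20 (2 points).
  x = 5: rhs = 2, matching y values: 5, 18 (2 points).
  x = 6: rhs = 2, matching y values: 5, 18 (2 points).
  x = 7: rhs = 15, matching y values: none (0 points).
  x = 8: rhs = 1, matching y values: 1, 22 (2 points).
  x = 9: rhs = 12, matching y values: 9, 14 (2 points).
  x = 10: rhs = 8, matching y values: 10, 13 (2 points).
  x = 11: rhs = 18, matching y values: 8, 15 (2 points).
  x = 12: rhs = 2, matching y values: 5, 18 (2 points).
  x = 13: rhs = 12, matching y values: 9, 14 (2 points).
  x = 14: rhs = 8, matching y values: 10, 13 (2 points).
  x = 15: rhs = 19, matching y values: none (0 points).
  x = 16: rhs = 5, matching y values: none (0 points).
  x = 17: rhs = 18, matching y values: 8, 15 (2 points).
  x = 18: rhs = 18, matching y values: 8, 15 (2 points).
  x = 19: rhs = 11, matching y values: none (0 points).
  x = 20: rhs = 3, matching y values: 7, 16 (2 points).
  x = 21: rhs = 0, matching y values: 0 (1 points).
  x = 22: rhs = 8, matching y values: 10, 13 (2 points).
Total affine count: 31.
Full point count |E(F_23)| = 31 + 1 = 32.
Hasse bound: |32 − (23+1)| = |8| = 8 ≤ 2√23 ≈ 9.5917 ✓.


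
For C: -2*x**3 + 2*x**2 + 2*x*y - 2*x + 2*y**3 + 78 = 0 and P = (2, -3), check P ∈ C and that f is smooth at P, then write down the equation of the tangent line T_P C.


Tangent line at P: -24*x + 58*y + 222 = 0.

Step 1: f(2, -3) = 0, so P lies on C.
Step 2: partial derivatives
  f_x(x, y) = -6*x**2 + 4*x + 2*y - 2, f_y(x, y) = 2*x + 6*y**2.
  f_x(P) = -24, f_y(P) = 58 (gradient nonzero, so P is smooth).
Step 3: tangent line at P: -24·(x − 2) + 58·(y − -3) = 0.
Expanding: -24*x + 58*y + 222 = 0.


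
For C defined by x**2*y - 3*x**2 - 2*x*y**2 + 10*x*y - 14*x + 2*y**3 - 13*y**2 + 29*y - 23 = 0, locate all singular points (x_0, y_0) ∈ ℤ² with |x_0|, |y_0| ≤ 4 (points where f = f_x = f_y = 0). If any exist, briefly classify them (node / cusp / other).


Singular points: {(-1, 2)}; classification: node.

Compute partial derivatives:
  f_x = 2*x*y - 6*x - 2*y**2 + 10*y - 14.
  f_y = x**2 - 4*x*y + 10*x + 6*y**2 - 26*y + 29.
Scan x_0 ∈ {−4, ..., 4}. For each x_0, f_y(x_0, y) is a polynomial in y; find its integer roots y ∈ {−4, ..., 4}, then test f_x and f at those candidates.
  x = -4: f_y(-4, y) = 6*y**2 - 10*y + 5; no integer root y with |y| ≤ 4.
  x = -3: f_y(-3, y) = 6*y**2 - 14*y + 8; vanishes at y ∈ {1}. (-3, 1): f_x = 6 ≠ 0.
  x = -2: f_y(-2, y) = 6*y**2 - 18*y + 13; no integer root y with |y| ≤ 4.
  x = -1: f_y(-1, y) = 6*y**2 - 22*y + 20; vanishes at y ∈ {2}. (-1, 2): f_x = 0, f = 0 — SINGULAR.
  x = 0: f_y(0, y) = 6*y**2 - 26*y + 29; no integer root y with |y| ≤ 4.
  x = 1: f_y(1, y) = 6*y**2 - 30*y + 40; no integer root y with |y| ≤ 4.
  x = 2: f_y(2, y) = 6*y**2 - 34*y + 53; no integer root y with |y| ≤ 4.
  x = 3: f_y(3, y) = 6*y**2 - 38*y + 68; no integer root y with |y| ≤ 4.
  x = 4: f_y(4, y) = 6*y**2 - 42*y + 85; no integer root y with |y| ≤ 4.
Only singular point on the grid: (-1, 2).
Classify: substitute x = -1 + u, y = 2 + v and expand: f = u**2*v - u**2 - 2*u*v**2 + 2*v**3 + v**2.
No constant or linear terms (consistent with a singular point). Quadratic part: -u**2 + v**2. Cubic part: u**2*v - 2*u*v**2 + 2*v**3.
The quadratic part v**2 - u**2 = (v − u)(v + u) splits into two distinct linear factors, so there are two distinct tangent lines y − 2 = ±(x − -1) — this is a node (ordinary double point).
Classification: node.


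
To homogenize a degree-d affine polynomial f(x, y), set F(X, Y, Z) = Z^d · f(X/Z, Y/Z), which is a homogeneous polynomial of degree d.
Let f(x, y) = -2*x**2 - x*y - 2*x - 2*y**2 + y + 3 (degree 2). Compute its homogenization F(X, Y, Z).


F(X, Y, Z) = -2*X**2 - X*Y - 2*X*Z - 2*Y**2 + Y*Z + 3*Z**2

deg(f) = 2.
Substitute x = X/Z, y = Y/Z into f, then multiply by Z^2.
  monomial -2·x^2·y^0 ↦ -2·X^2·Y^0·Z^0.
  monomial -1·x^1·y^1 ↦ -1·X^1·Y^1·Z^0.
  monomial -2·x^1·y^0 ↦ -2·X^1·Y^0·Z^1.
  monomial -2·x^0·y^2 ↦ -2·X^0·Y^2·Z^0.
  monomial 1·x^0·y^1 ↦ 1·X^0·Y^1·Z^1.
  monomial 3·x^0·y^0 ↦ 3·X^0·Y^0·Z^2.
Collecting: F(X, Y, Z) = -2*X**2 - X*Y - 2*X*Z - 2*Y**2 + Y*Z + 3*Z**2.


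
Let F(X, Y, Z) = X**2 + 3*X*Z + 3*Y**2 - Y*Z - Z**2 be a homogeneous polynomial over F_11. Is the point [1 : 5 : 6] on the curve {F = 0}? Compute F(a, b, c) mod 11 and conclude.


F(1,5,6) ≡ 6 (mod 11); P is NOT on the curve.

Evaluate F(1, 5, 6) term-by-term (mod 11).
  X**2 ↦ 1·1·1·1 = 1
  3*X*Z ↦ 3·1·1·6 = 18
  3*Y**2 ↦ 3·1·25·1 = 75
  -Y*Z ↦ -1·1·5·6 = -30
  -Z**2 ↦ -1·1·1·36 = -36
Sum: F(1, 5, 6) = (1) + (18) + (75) + (-30) + (-36) = 28.
Reducing mod 11: 28 ≡ 6 (mod 11).
Since F(a, b, c) ≡ 6 ≠ 0 (mod 11), P does NOT lie on the curve.


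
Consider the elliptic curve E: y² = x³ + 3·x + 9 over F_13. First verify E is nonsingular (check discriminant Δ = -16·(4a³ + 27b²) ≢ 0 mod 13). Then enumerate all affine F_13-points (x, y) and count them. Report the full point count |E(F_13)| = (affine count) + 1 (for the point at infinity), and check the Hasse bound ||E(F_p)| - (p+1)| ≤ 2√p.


Affine points = {(0, 3), (0, 10), (1, 0), (2, 6), (2, 7), (6, 3), (6, 10), (7, 3), (7, 10), (8, 5), (8, 8), (10, 5), (10, 8)}; affine count = 13; |E(F_13)| = 14.

Discriminant check: Δ ∝ 4a³ + 27b² = 4·3³ + 27·9² = 4·27 + 27·81 ≡ 7 (mod 13). Nonzero ⇒ E is nonsingular.
For each x ∈ F_13, compute rhs = x³ + 3·x + 9 mod 13, then count y ∈ F_13 with y² ≡ rhs.
  x = 0: rhs = 9, matching y values: 3, 10 (2 points).
  x = 1: rhs = 0, matching y values: 0 (1 points).
  x = 2: rhs = 10, matching y values: 6, 7 (2 points).
  x = 3: rhs = 6, matching y values: none (0 points).
  x = 4: rhs = 7, matching y values: none (0 points).
  x = 5: rhs = 6, matching y values: none (0 points).
  x = 6: rhs = 9, matching y values: 3, 10 (2 points).
  x = 7: rhs = 9, matching y values: 3, 10 (2 points).
  x = 8: rhs = 12, matching y values: 5, 8 (2 points).
  x = 9: rhs = 11, matching y values: none (0 points).
  x = 10: rhs = 12, matching y values: 5, 8 (2 points).
  x = 11: rhs = 8, matching y values: none (0 points).
  x = 12: rhs = 5, matching y values: none (0 points).
Total affine count: 13.
Full point count |E(F_13)| = 13 + 1 = 14.
Hasse bound: |14 − (13+1)| = |0| = 0 ≤ 2√13 ≈ 7.2111 ✓.


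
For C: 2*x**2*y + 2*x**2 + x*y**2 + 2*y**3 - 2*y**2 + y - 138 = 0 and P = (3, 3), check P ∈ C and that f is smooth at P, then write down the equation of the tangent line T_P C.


Tangent line at P: 57*x + 79*y - 408 = 0.

Step 1: f(3, 3) = 0, so P lies on C.
Step 2: partial derivatives
  f_x(x, y) = 4*x*y + 4*x + y**2, f_y(x, y) = 2*x**2 + 2*x*y + 6*y**2 - 4*y + 1.
  f_x(P) = 57, f_y(P) = 79 (gradient nonzero, so P is smooth).
Step 3: tangent line at P: 57·(x − 3) + 79·(y − 3) = 0.
Expanding: 57*x + 79*y - 408 = 0.


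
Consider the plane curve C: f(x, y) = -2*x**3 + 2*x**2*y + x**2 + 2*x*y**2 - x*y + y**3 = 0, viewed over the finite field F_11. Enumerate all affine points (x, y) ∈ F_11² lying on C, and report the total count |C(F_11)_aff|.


Affine F_11-points: {(0, 0), (1, 4), (3, 10), (5, 8), (6, 0), (6, 10), (7, 10), (8, 3), (8, 5), (8, 9), (10, 6)}; count = 11.

For each of the 121 pairs (x, y) ∈ F_11², evaluate f(x, y) mod 11. Record the zeros.
  x = 0: [0↦0, 1↦1, 2↦8, 3↦5, 4↦9, 5↦4, 6↦7, 7↦2, 8↦6, 9↦3, 10↦10]  zeros at y ∈ {0}
  x = 1: [0↦10, 1↦3, 2↦6, 3↦3, 4↦0, 5↦3, 6↦7, 7↦7, 8↦9, 9↦8, 10↦10]  zeros at y ∈ {4}
  x = 2: [0↦10, 1↦10, 2↦2, 3↦3, 4↦8, 5↦1, 6↦10, 7↦8, 8↦1, 9↦6, 10↦7]  zeros at y ∈ ∅
  x = 3: [0↦10, 1↦10, 2↦6, 3↦4, 4↦10, 5↦8, 6↦4, 7↦4, 8↦3, 9↦7, 10↦0]  zeros at y ∈ {10}
  x = 4: [0↦9, 1↦2, 2↦6, 3↦5, 4↦5, 5↦1, 6↦10, 7↦5, 8↦3, 9↦10, 10↦10]  zeros at y ∈ ∅
  x = 5: [0↦6, 1↦7, 2↦1, 3↦5, 4↦3, 5↦1, 6↦5, 7↦10, 8↦0, 9↦3, 10↦3]  zeros at y ∈ {8}
  x = 6: [0↦0, 1↦2, 2↦1, 3↦3, 4↦3, 5↦7, 6↦10, 7↦7, 8↦4, 9↦7, 10↦0]  zeros at y ∈ {0, 10}
  x = 7: [0↦1, 1↦8, 2↦5, 3↦9, 4↦4, 5↦7, 6↦2, 7↦6, 8↦3, 9↦10, 10↦0]  zeros at y ∈ {10}
  x = 8: [0↦8, 1↦2, 2↦1, 3↦0, 4↦5, 5↦0, 6↦2, 7↦6, 8↦7, 9↦0, 10↦2]  zeros at y ∈ {3, 5, 9}
  x = 9: [0↦9, 1↦5, 2↦10, 3↦8, 4↦5, 5↦7, 6↦9, 7↦6, 8↦4, 9↦9, 10↦5]  zeros at y ∈ ∅
  x = 10: [0↦3, 1↦5, 2↦9, 3↦10, 4↦3, 5↦5, 6↦0, 7↦5, 8↦4, 9↦3, 10↦8]  zeros at y ∈ {6}
Collecting zeros: affine points = {(0, 0), (1, 4), (3, 10), (5, 8), (6, 0), (6, 10), (7, 10), (8, 3), (8, 5), (8, 9), (10, 6)}.
Total count |C(F_11)_aff| = 11.


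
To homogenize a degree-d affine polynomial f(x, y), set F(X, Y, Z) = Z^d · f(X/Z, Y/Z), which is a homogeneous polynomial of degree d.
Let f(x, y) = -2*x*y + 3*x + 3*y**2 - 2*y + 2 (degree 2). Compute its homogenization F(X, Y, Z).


F(X, Y, Z) = -2*X*Y + 3*X*Z + 3*Y**2 - 2*Y*Z + 2*Z**2

deg(f) = 2.
Substitute x = X/Z, y = Y/Z into f, then multiply by Z^2.
  monomial -2·x^1·y^1 ↦ -2·X^1·Y^1·Z^0.
  monomial 3·x^1·y^0 ↦ 3·X^1·Y^0·Z^1.
  monomial 3·x^0·y^2 ↦ 3·X^0·Y^2·Z^0.
  monomial -2·x^0·y^1 ↦ -2·X^0·Y^1·Z^1.
  monomial 2·x^0·y^0 ↦ 2·X^0·Y^0·Z^2.
Collecting: F(X, Y, Z) = -2*X*Y + 3*X*Z + 3*Y**2 - 2*Y*Z + 2*Z**2.


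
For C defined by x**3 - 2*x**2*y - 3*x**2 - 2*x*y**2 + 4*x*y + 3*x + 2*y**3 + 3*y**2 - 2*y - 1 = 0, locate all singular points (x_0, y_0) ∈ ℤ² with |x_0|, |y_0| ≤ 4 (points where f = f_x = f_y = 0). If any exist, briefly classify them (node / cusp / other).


Singular points: {(1, 0)}; classification: cusp.

Compute partial derivatives:
  f_x = 3*x**2 - 4*x*y - 6*x - 2*y**2 + 4*y + 3.
  f_y = -2*x**2 - 4*x*y + 4*x + 6*y**2 + 6*y - 2.
Scan x_0 ∈ {−4, ..., 4}. For each x_0, f_y(x_0, y) is a polynomial in y; find its integer roots y ∈ {−4, ..., 4}, then test f_x and f at those candidates.
  x = -4: f_y(-4, y) = 6*y**2 + 22*y - 50; no integer root y with |y| ≤ 4.
  x = -3: f_y(-3, y) = 6*y**2 + 18*y - 32; no integer root y with |y| ≤ 4.
  x = -2: f_y(-2, y) = 6*y**2 + 14*y - 18; no integer root y with |y| ≤ 4.
  x = -1: f_y(-1, y) = 6*y**2 + 10*y - 8; no integer root y with |y| ≤ 4.
  x = 0: f_y(0, y) = 6*y**2 + 6*y - 2; no integer root y with |y| ≤ 4.
  x = 1: f_y(1, y) = 6*y**2 + 2*y; vanishes at y ∈ {0}. (1, 0): f_x = 0, f = 0 — SINGULAR.
  x = 2: f_y(2, y) = 6*y**2 - 2*y - 2; no integer root y with |y| ≤ 4.
  x = 3: f_y(3, y) = 6*y**2 - 6*y - 8; no integer root y with |y| ≤ 4.
  x = 4: f_y(4, y) = 6*y**2 - 10*y - 18; no integer root y with |y| ≤ 4.
Only singular point on the grid: (1, 0).
Classify: substitute x = 1 + u, y = 0 + v and expand: f = u**3 - 2*u**2*v - 2*u*v**2 + 2*v**3 + v**2.
No constant or linear terms (consistent with a singular point). Quadratic part: v**2. Cubic part: u**3 - 2*u**2*v - 2*u*v**2 + 2*v**3.
The quadratic part v**2 is a perfect square, so there is a single (double) tangent line v = 0, i.e. y = 0. Restricting the cubic part to that line (v = 0) leaves u**3 ≠ 0, so f is not divisible by v and the branch is v² ≈ -u**3 to lowest order — this is a cusp.
Classification: cusp.


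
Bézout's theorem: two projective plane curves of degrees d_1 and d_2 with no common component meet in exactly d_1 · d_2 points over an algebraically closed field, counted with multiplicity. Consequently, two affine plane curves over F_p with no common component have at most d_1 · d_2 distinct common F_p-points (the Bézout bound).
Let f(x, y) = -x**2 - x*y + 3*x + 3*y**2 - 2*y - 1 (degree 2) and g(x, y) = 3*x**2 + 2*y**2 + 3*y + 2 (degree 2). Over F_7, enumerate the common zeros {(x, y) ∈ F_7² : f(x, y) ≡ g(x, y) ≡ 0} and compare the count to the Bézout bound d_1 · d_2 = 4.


Common zeros: {(0, 1), (3, 6)}; count = 2; Bézout bound = 4.

deg(f) = 2, deg(g) = 2, so Bézout bound = 4.
Scan x ∈ F_7. For each x, list the y ∈ F_7 with f(x, y) ≡ 0 and those with g(x, y) ≡ 0 (mod 7); the common zeros in that column are the intersection.
  x = 0: f ≡ 0 at y ∈ {1, 2}; g ≡ 0 at y ∈ {1}; common: {1}.
  x = 1: f ≡ 0 at y ∈ {2, 6}; g ≡ 0 at y ∈ {4, 5}; common: ∅.
  x = 2: f ≡ 0 at y ∈ {1, 5}; g ≡ 0 at y ∈ {0, 2}; common: ∅.
  x = 3: f ≡ 0 at y ∈ {5, 6}; g ≡ 0 at y ∈ {3, 6}; common: {6}.
  x = 4: f ≡ 0 at y ∈ ∅; g ≡ 0 at y ∈ {3, 6}; common: ∅.
  x = 5: f ≡ 0 at y ∈ ∅; g ≡ 0 at y ∈ {0, 2}; common: ∅.
  x = 6: f ≡ 0 at y ∈ ∅; g ≡ 0 at y ∈ {4, 5}; common: ∅.
Collecting: common zeros = {(0, 1), (3, 6)}, so the count is 2.
Comparison with the Bézout bound: 2 ≤ 4 = deg(f)·deg(g), as expected for curves with no common component (the affine F_7-count falls short of the bound because intersections may lie at infinity, over extension fields, or carry multiplicity).


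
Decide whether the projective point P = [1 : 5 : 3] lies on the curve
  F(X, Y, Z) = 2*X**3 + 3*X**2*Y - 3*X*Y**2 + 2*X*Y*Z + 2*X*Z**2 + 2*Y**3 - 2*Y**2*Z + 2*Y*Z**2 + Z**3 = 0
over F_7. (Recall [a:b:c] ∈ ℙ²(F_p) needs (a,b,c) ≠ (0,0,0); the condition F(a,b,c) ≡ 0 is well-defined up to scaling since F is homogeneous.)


F(1,5,3) ≡ 4 (mod 7); P is NOT on the curve.

Evaluate F(1, 5, 3) term-by-term (mod 7).
  2*X**3 ↦ 2·1·1·1 = 2
  3*X**2*Y ↦ 3·1·5·1 = 15
  -3*X*Y**2 ↦ -3·1·25·1 = -75
  2*X*Y*Z ↦ 2·1·5·3 = 30
  2*X*Z**2 ↦ 2·1·1·9 = 18
  2*Y**3 ↦ 2·1·125·1 = 250
  -2*Y**2*Z ↦ -2·1·25·3 = -150
  2*Y*Z**2 ↦ 2·1·5·9 = 90
  Z**3 ↦ 1·1·1·27 = 27
Sum: F(1, 5, 3) = (2) + (15) + (-75) + (30) + (18) + (250) + (-150) + (90) + (27) = 207.
Reducing mod 7: 207 ≡ 4 (mod 7).
Since F(a, b, c) ≡ 4 ≠ 0 (mod 7), P does NOT lie on the curve.


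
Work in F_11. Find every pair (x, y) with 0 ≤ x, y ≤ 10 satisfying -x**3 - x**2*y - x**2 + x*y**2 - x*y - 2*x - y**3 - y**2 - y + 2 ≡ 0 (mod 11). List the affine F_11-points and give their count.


Affine F_11-points: {(3, 2), (3, 3), (3, 8), (4, 7), (5, 3), (6, 4), (9, 10), (10, 1), (10, 3), (10, 5)}; count = 10.

For each of the 121 pairs (x, y) ∈ F_11², evaluate f(x, y) mod 11. Record the zeros.
  x = 0: [0↦2, 1↦10, 2↦10, 3↦7, 4↦6, 5↦1, 6↦8, 7↦10, 8↦1, 9↦8, 10↦3]  zeros at y ∈ ∅
  x = 1: [0↦9, 1↦5, 2↦6, 3↦6, 4↦10, 5↦1, 6↦6, 7↦8, 8↦1, 9↦1, 10↦2]  zeros at y ∈ ∅
  x = 2: [0↦8, 1↦1, 2↦1, 3↦2, 4↦9, 5↦5, 6↦6, 7↦6, 8↦10, 9↦1, 10↦6]  zeros at y ∈ ∅
  x = 3: [0↦4, 1↦3, 2↦0, 3↦0, 4↦8, 5↦7, 6↦2, 7↦9, 8↦0, 9↦2, 10↦9]  zeros at y ∈ {2, 3, 8}
  x = 4: [0↦2, 1↦5, 2↦8, 3↦5, 4↦1, 5↦1, 6↦10, 7↦0, 8↦9, 9↦9, 10↦5]  zeros at y ∈ {7}
  x = 5: [0↦7, 1↦1, 2↦8, 3↦0, 4↦4, 5↦3, 6↦2, 7↦6, 8↦9, 9↦5, 10↦10]  zeros at y ∈ {3}
  x = 6: [0↦2, 1↦7, 2↦5, 3↦1, 4↦0, 5↦7, 6↦5, 7↦10, 8↦5, 9↦6, 10↦7]  zeros at y ∈ {4}
  x = 7: [0↦3, 1↦6, 2↦4, 3↦2, 4↦5, 5↦7, 6↦2, 7↦6, 8↦2, 9↦6, 10↦1]  zeros at y ∈ ∅
  x = 8: [0↦4, 1↦3, 2↦10, 3↦8, 4↦2, 5↦8, 6↦9, 7↦10, 8↦5, 9↦10, 10↦8]  zeros at y ∈ ∅
  x = 9: [0↦10, 1↦3, 2↦6, 3↦2, 4↦7, 5↦4, 6↦9, 7↦5, 8↦8, 9↦1, 10↦0]  zeros at y ∈ {10}
  x = 10: [0↦4, 1↦0, 2↦8, 3↦0, 4↦3, 5↦0, 6↦7, 7↦7, 8↦5, 9↦6, 10↦4]  zeros at y ∈ {1, 3, 5}
Collecting zeros: affine points = {(3, 2), (3, 3), (3, 8), (4, 7), (5, 3), (6, 4), (9, 10), (10, 1), (10, 3), (10, 5)}.
Total count |C(F_11)_aff| = 10.


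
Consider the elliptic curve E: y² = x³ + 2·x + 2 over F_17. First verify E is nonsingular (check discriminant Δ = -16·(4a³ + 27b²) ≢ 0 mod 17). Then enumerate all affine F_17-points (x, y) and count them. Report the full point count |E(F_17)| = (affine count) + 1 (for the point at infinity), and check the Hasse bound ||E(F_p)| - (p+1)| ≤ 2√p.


Affine points = {(0, 6), (0, 11), (3, 1), (3, 16), (5, 1), (5, 16), (6, 3), (6, 14), (7, 6), (7, 11), (9, 1), (9, 16), (10, 6), (10, 11), (13, 7), (13, 10), (16, 4), (16, 13)}; affine count = 18; |E(F_17)| = 19.

Discriminant check: Δ ∝ 4a³ + 27b² = 4·2³ + 27·2² = 4·8 + 27·4 ≡ 4 (mod 17). Nonzero ⇒ E is nonsingular.
For each x ∈ F_17, compute rhs = x³ + 2·x + 2 mod 17, then count y ∈ F_17 with y² ≡ rhs.
  x = 0: rhs = 2, matching y values: 6, 11 (2 points).
  x = 1: rhs = 5, matching y values: none (0 points).
  x = 2: rhs = 14, matching y values: none (0 points).
  x = 3: rhs = 1, matching y values: 1, 16 (2 points).
  x = 4: rhs = 6, matching y values: none (0 points).
  x = 5: rhs = 1, matching y values: 1, 16 (2 points).
  x = 6: rhs = 9, matching y values: 3, 14 (2 points).
  x = 7: rhs = 2, matching y values: 6, 11 (2 points).
  x = 8: rhs = 3, matching y values: none (0 points).
  x = 9: rhs = 1, matching y values: 1, 16 (2 points).
  x = 10: rhs = 2, matching y values: 6, 11 (2 points).
  x = 11: rhs = 12, matching y values: none (0 points).
  x = 12: rhs = 3, matching y values: none (0 points).
  x = 13: rhs = 15, matching y values: 7, 10 (2 points).
  x = 14: rhs = 3, matching y values: none (0 points).
  x = 15: rhs = 7, matching y values: none (0 points).
  x = 16: rhs = 16, matching y values: 4, 13 (2 points).
Total affine count: 18.
Full point count |E(F_17)| = 18 + 1 = 19.
Hasse bound: |19 − (17+1)| = |1| = 1 ≤ 2√17 ≈ 8.2462 ✓.


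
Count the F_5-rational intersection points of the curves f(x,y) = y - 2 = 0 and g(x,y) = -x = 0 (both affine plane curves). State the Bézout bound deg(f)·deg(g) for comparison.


Common zeros: {(0, 2)}; count = 1; Bézout bound = 1.

deg(f) = 1, deg(g) = 1, so Bézout bound = 1.
Scan x ∈ F_5. For each x, list the y ∈ F_5 with f(x, y) ≡ 0 and those with g(x, y) ≡ 0 (mod 5); the common zeros in that column are the intersection.
  x = 0: f ≡ 0 at y ∈ {2}; g ≡ 0 at y ∈ {0, 1, 2, 3, 4}; common: {2}.
  x = 1: f ≡ 0 at y ∈ {2}; g ≡ 0 at y ∈ ∅; common: ∅.
  x = 2: f ≡ 0 at y ∈ {2}; g ≡ 0 at y ∈ ∅; common: ∅.
  x = 3: f ≡ 0 at y ∈ {2}; g ≡ 0 at y ∈ ∅; common: ∅.
  x = 4: f ≡ 0 at y ∈ {2}; g ≡ 0 at y ∈ ∅; common: ∅.
Collecting: common zeros = {(0, 2)}, so the count is 1.
Comparison with the Bézout bound: 1 ≤ 1 = deg(f)·deg(g), as expected for curves with no common component (the bound is attained).


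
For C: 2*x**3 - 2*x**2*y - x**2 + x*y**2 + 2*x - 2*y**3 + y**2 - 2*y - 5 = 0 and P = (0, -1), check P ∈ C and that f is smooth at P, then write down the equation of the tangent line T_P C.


Tangent line at P: 3*x - 10*y - 10 = 0.

Step 1: f(0, -1) = 0, so P lies on C.
Step 2: partial derivatives
  f_x(x, y) = 6*x**2 - 4*x*y - 2*x + y**2 + 2, f_y(x, y) = -2*x**2 + 2*x*y - 6*y**2 + 2*y - 2.
  f_x(P) = 3, f_y(P) = -10 (gradient nonzero, so P is smooth).
Step 3: tangent line at P: 3·(x − 0) + -10·(y − -1) = 0.
Expanding: 3*x - 10*y - 10 = 0.


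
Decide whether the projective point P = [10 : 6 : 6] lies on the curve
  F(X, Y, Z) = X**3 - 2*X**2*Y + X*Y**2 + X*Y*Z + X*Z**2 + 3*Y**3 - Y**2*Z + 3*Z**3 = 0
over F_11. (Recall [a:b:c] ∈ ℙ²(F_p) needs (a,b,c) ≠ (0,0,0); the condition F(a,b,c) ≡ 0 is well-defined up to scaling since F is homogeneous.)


F(10,6,6) ≡ 2 (mod 11); P is NOT on the curve.

Evaluate F(10, 6, 6) term-by-term (mod 11).
  X**3 ↦ 1·1000·1·1 = 1000
  -2*X**2*Y ↦ -2·100·6·1 = -1200
  X*Y**2 ↦ 1·10·36·1 = 360
  X*Y*Z ↦ 1·10·6·6 = 360
  X*Z**2 ↦ 1·10·1·36 = 360
  3*Y**3 ↦ 3·1·216·1 = 648
  -Y**2*Z ↦ -1·1·36·6 = -216
  3*Z**3 ↦ 3·1·1·216 = 648
Sum: F(10, 6, 6) = (1000) + (-1200) + (360) + (360) + (360) + (648) + (-216) + (648) = 1960.
Reducing mod 11: 1960 ≡ 2 (mod 11).
Since F(a, b, c) ≡ 2 ≠ 0 (mod 11), P does NOT lie on the curve.


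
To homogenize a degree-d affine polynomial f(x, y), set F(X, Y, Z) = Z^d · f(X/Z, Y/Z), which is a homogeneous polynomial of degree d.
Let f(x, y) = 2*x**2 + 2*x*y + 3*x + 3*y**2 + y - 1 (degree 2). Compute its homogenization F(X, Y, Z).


F(X, Y, Z) = 2*X**2 + 2*X*Y + 3*X*Z + 3*Y**2 + Y*Z - Z**2

deg(f) = 2.
Substitute x = X/Z, y = Y/Z into f, then multiply by Z^2.
  monomial 2·x^2·y^0 ↦ 2·X^2·Y^0·Z^0.
  monomial 2·x^1·y^1 ↦ 2·X^1·Y^1·Z^0.
  monomial 3·x^1·y^0 ↦ 3·X^1·Y^0·Z^1.
  monomial 3·x^0·y^2 ↦ 3·X^0·Y^2·Z^0.
  monomial 1·x^0·y^1 ↦ 1·X^0·Y^1·Z^1.
  monomial -1·x^0·y^0 ↦ -1·X^0·Y^0·Z^2.
Collecting: F(X, Y, Z) = 2*X**2 + 2*X*Y + 3*X*Z + 3*Y**2 + Y*Z - Z**2.


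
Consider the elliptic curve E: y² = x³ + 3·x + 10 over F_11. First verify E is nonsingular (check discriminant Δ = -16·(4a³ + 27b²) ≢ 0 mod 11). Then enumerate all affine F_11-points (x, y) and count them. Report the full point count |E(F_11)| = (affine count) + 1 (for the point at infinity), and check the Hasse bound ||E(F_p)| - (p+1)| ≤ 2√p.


Affine points = {(1, 5), (1, 6), (4, 3), (4, 8), (7, 0)}; affine count = 5; |E(F_11)| = 6.

Discriminant check: Δ ∝ 4a³ + 27b² = 4·3³ + 27·10² = 4·27 + 27·100 ≡ 3 (mod 11). Nonzero ⇒ E is nonsingular.
For each x ∈ F_11, compute rhs = x³ + 3·x + 10 mod 11, then count y ∈ F_11 with y² ≡ rhs.
  x = 0: rhs = 10, matching y values: none (0 points).
  x = 1: rhs = 3, matching y values: 5, 6 (2 points).
  x = 2: rhs = 2, matching y values: none (0 points).
  x = 3: rhs = 2, matching y values: none (0 points).
  x = 4: rhs = 9, matching y values: 3, 8 (2 points).
  x = 5: rhs = 7, matching y values: none (0 points).
  x = 6: rhs = 2, matching y values: none (0 points).
  x = 7: rhs = 0, matching y values: 0 (1 points).
  x = 8: rhs = 7, matching y values: none (0 points).
  x = 9: rhs = 7, matching y values: none (0 points).
  x = 10: rhs = 6, matching y values: none (0 points).
Total affine count: 5.
Full point count |E(F_11)| = 5 + 1 = 6.
Hasse bound: |6 − (11+1)| = |-6| = 6 ≤ 2√11 ≈ 6.6332 ✓.


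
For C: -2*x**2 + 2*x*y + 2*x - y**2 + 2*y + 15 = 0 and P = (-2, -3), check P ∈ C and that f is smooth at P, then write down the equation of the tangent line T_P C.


Tangent line at P: 4*x + 4*y + 20 = 0.

Step 1: f(-2, -3) = 0, so P lies on C.
Step 2: partial derivatives
  f_x(x, y) = -4*x + 2*y + 2, f_y(x, y) = 2*x - 2*y + 2.
  f_x(P) = 4, f_y(P) = 4 (gradient nonzero, so P is smooth).
Step 3: tangent line at P: 4·(x − -2) + 4·(y − -3) = 0.
Expanding: 4*x + 4*y + 20 = 0.


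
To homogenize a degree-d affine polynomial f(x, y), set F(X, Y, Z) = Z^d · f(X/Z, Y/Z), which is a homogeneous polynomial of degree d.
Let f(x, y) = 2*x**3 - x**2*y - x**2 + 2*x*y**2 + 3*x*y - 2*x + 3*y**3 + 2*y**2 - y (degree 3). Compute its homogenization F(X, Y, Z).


F(X, Y, Z) = 2*X**3 - X**2*Y - X**2*Z + 2*X*Y**2 + 3*X*Y*Z - 2*X*Z**2 + 3*Y**3 + 2*Y**2*Z - Y*Z**2

deg(f) = 3.
Substitute x = X/Z, y = Y/Z into f, then multiply by Z^3.
  monomial 2·x^3·y^0 ↦ 2·X^3·Y^0·Z^0.
  monomial -1·x^2·y^1 ↦ -1·X^2·Y^1·Z^0.
  monomial -1·x^2·y^0 ↦ -1·X^2·Y^0·Z^1.
  monomial 2·x^1·y^2 ↦ 2·X^1·Y^2·Z^0.
  monomial 3·x^1·y^1 ↦ 3·X^1·Y^1·Z^1.
  monomial -2·x^1·y^0 ↦ -2·X^1·Y^0·Z^2.
  monomial 3·x^0·y^3 ↦ 3·X^0·Y^3·Z^0.
  monomial 2·x^0·y^2 ↦ 2·X^0·Y^2·Z^1.
  monomial -1·x^0·y^1 ↦ -1·X^0·Y^1·Z^2.
Collecting: F(X, Y, Z) = 2*X**3 - X**2*Y - X**2*Z + 2*X*Y**2 + 3*X*Y*Z - 2*X*Z**2 + 3*Y**3 + 2*Y**2*Z - Y*Z**2.


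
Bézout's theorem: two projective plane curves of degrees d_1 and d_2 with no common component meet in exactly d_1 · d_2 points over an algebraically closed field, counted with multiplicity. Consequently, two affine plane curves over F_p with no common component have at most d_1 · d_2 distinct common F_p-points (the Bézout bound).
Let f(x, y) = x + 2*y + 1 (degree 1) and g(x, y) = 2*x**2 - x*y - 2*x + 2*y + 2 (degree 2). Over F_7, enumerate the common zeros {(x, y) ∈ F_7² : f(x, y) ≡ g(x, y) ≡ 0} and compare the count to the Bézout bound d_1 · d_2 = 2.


Common zeros: ∅; count = 0; Bézout bound = 2.

deg(f) = 1, deg(g) = 2, so Bézout bound = 2.
Scan x ∈ F_7. For each x, list the y ∈ F_7 with f(x, y) ≡ 0 and those with g(x, y) ≡ 0 (mod 7); the common zeros in that column are the intersection.
  x = 0: f ≡ 0 at y ∈ {3}; g ≡ 0 at y ∈ {6}; common: ∅.
  x = 1: f ≡ 0 at y ∈ {6}; g ≡ 0 at y ∈ {5}; common: ∅.
  x = 2: f ≡ 0 at y ∈ {2}; g ≡ 0 at y ∈ ∅; common: ∅.
  x = 3: f ≡ 0 at y ∈ {5}; g ≡ 0 at y ∈ {0}; common: ∅.
  x = 4: f ≡ 0 at y ∈ {1}; g ≡ 0 at y ∈ {6}; common: ∅.
  x = 5: f ≡ 0 at y ∈ {4}; g ≡ 0 at y ∈ {0}; common: ∅.
  x = 6: f ≡ 0 at y ∈ {0}; g ≡ 0 at y ∈ {5}; common: ∅.
Collecting: common zeros = ∅, so the count is 0.
Comparison with the Bézout bound: 0 ≤ 2 = deg(f)·deg(g), as expected for curves with no common component (the affine F_7-count falls short of the bound because intersections may lie at infinity, over extension fields, or carry multiplicity).


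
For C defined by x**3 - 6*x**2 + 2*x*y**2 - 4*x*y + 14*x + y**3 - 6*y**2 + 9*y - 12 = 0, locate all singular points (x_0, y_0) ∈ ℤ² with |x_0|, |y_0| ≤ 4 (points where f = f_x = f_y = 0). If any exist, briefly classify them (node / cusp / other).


Singular points: {(2, 1)}; classification: cusp.

Compute partial derivatives:
  f_x = 3*x**2 - 12*x + 2*y**2 - 4*y + 14.
  f_y = 4*x*y - 4*x + 3*y**2 - 12*y + 9.
Scan x_0 ∈ {−4, ..., 4}. For each x_0, f_y(x_0, y) is a polynomial in y; find its integer roots y ∈ {−4, ..., 4}, then test f_x and f at those candidates.
  x = -4: f_y(-4, y) = 3*y**2 - 28*y + 25; vanishes at y ∈ {1}. (-4, 1): f_x = 108 ≠ 0.
  x = -3: f_y(-3, y) = 3*y**2 - 24*y + 21; vanishes at y ∈ {1}. (-3, 1): f_x = 75 ≠ 0.
  x = -2: f_y(-2, y) = 3*y**2 - 20*y + 17; vanishes at y ∈ {1}. (-2, 1): f_x = 48 ≠ 0.
  x = -1: f_y(-1, y) = 3*y**2 - 16*y + 13; vanishes at y ∈ {1}. (-1, 1): f_x = 27 ≠ 0.
  x = 0: f_y(0, y) = 3*y**2 - 12*y + 9; vanishes at y ∈ {1, 3}. (0, 1): f_x = 12 ≠ 0; (0, 3): f_x = 20 ≠ 0.
  x = 1: f_y(1, y) = 3*y**2 - 8*y + 5; vanishes at y ∈ {1}. (1, 1): f_x = 3 ≠ 0.
  x = 2: f_y(2, y) = 3*y**2 - 4*y + 1; vanishes at y ∈ {1}. (2, 1): f_x = 0, f = 0 — SINGULAR.
  x = 3: f_y(3, y) = 3*y**2 - 3; vanishes at y ∈ {-1, 1}. (3, -1): f_x = 11 ≠ 0; (3, 1): f_x = 3 ≠ 0.
  x = 4: f_y(4, y) = 3*y**2 + 4*y - 7; vanishes at y ∈ {1}. (4, 1): f_x = 12 ≠ 0.
Only singular point on the grid: (2, 1).
Classify: substitute x = 2 + u, y = 1 + v and expand: f = u**3 + 2*u*v**2 + v**3 + v**2.
No constant or linear terms (consistent with a singular point). Quadratic part: v**2. Cubic part: u**3 + 2*u*v**2 + v**3.
The quadratic part v**2 is a perfect square, so there is a single (double) tangent line v = 0, i.e. y = 1. Restricting the cubic part to that line (v = 0) leaves u**3 ≠ 0, so f is not divisible by v and the branch is v² ≈ -u**3 to lowest order — this is a cusp.
Classification: cusp.


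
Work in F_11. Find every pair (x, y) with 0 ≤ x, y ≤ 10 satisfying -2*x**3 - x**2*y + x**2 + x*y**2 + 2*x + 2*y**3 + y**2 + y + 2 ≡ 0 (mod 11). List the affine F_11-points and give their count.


Affine F_11-points: {(0, 10), (1, 8), (2, 3), (4, 1), (4, 5), (4, 8), (6, 5), (7, 7), (8, 8), (9, 6), (10, 5)}; count = 11.

For each of the 121 pairs (x, y) ∈ F_11², evaluate f(x, y) mod 11. Record the zeros.
  x = 0: [0↦2, 1↦6, 2↦2, 3↦2, 4↦7, 5↦7, 6↦3, 7↦7, 8↦9, 9↦10, 10↦0]  zeros at y ∈ {10}
  x = 1: [0↦3, 1↦7, 2↦5, 3↦9, 4↦9, 5↦6, 6↦1, 7↦6, 8↦0, 9↦6, 10↦3]  zeros at y ∈ {8}
  x = 2: [0↦5, 1↦7, 2↦5, 3↦0, 4↦4, 5↦7, 6↦10, 7↦3, 8↦9, 9↦7, 10↦9]  zeros at y ∈ {3}
  x = 3: [0↦7, 1↦5, 2↦1, 3↦7, 4↦2, 5↦9, 6↦7, 7↦8, 8↦2, 9↦1, 10↦6]  zeros at y ∈ ∅
  x = 4: [0↦8, 1↦0, 2↦3, 3↦7, 4↦2, 5↦0, 6↦2, 7↦9, 8↦0, 9↦9, 10↦4]  zeros at y ∈ {1, 5, 8}
  x = 5: [0↦7, 1↦2, 2↦10, 3↦10, 4↦3, 5↦1, 6↦5, 7↦5, 8↦2, 9↦8, 10↦2]  zeros at y ∈ ∅
  x = 6: [0↦3, 1↦10, 2↦10, 3↦4, 4↦4, 5↦0, 6↦4, 7↦6, 8↦7, 9↦8, 10↦10]  zeros at y ∈ {5}
  x = 7: [0↦6, 1↦1, 2↦2, 3↦10, 4↦4, 5↦7, 6↦9, 7↦0, 8↦3, 9↦8, 10↦5]  zeros at y ∈ {7}
  x = 8: [0↦4, 1↦7, 2↦7, 3↦5, 4↦2, 5↦10, 6↦8, 7↦8, 8↦0, 9↦7, 10↦8]  zeros at y ∈ {8}
  x = 9: [0↦7, 1↦5, 2↦2, 3↦10, 4↦8, 5↦8, 6↦0, 7↦7, 8↦8, 9↦4, 10↦7]  zeros at y ∈ {6}
  x = 10: [0↦3, 1↦5, 2↦8, 3↦2, 4↦10, 5↦0, 6↦6, 7↦7, 8↦4, 9↦9, 10↦1]  zeros at y ∈ {5}
Collecting zeros: affine points = {(0, 10), (1, 8), (2, 3), (4, 1), (4, 5), (4, 8), (6, 5), (7, 7), (8, 8), (9, 6), (10, 5)}.
Total count |C(F_11)_aff| = 11.


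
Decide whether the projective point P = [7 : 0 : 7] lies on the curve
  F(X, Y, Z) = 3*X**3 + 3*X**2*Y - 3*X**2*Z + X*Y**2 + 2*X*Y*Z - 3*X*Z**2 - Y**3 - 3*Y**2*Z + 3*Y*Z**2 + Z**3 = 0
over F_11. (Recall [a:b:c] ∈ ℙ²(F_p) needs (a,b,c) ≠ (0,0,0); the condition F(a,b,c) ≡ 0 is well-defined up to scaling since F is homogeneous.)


F(7,0,7) ≡ 7 (mod 11); P is NOT on the curve.

Evaluate F(7, 0, 7) term-by-term (mod 11).
  3*X**3 ↦ 3·343·1·1 = 1029
  3*X**2*Y ↦ 3·49·0·1 = 0
  -3*X**2*Z ↦ -3·49·1·7 = -1029
  X*Y**2 ↦ 1·7·0·1 = 0
  2*X*Y*Z ↦ 2·7·0·7 = 0
  -3*X*Z**2 ↦ -3·7·1·49 = -1029
  -Y**3 ↦ -1·1·0·1 = 0
  -3*Y**2*Z ↦ -3·1·0·7 = 0
  3*Y*Z**2 ↦ 3·1·0·49 = 0
  Z**3 ↦ 1·1·1·343 = 343
Sum: F(7, 0, 7) = (1029) + (0) + (-1029) + (0) + (0) + (-1029) + (0) + (0) + (0) + (343) = -686.
Reducing mod 11: -686 ≡ 7 (mod 11).
Since F(a, b, c) ≡ 7 ≠ 0 (mod 11), P does NOT lie on the curve.
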